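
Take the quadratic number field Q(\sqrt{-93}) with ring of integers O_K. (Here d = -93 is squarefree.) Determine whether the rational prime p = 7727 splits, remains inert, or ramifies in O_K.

-93 mod 4 = 3, hence disc K = 4·(-93) = -372 and O_K = ℤ[√-93].
7727 ∤ -372, so 7727 is unramified.
Compute (-93/7727) via Euler: 7634^((7727-1)/2) mod 7727 = 1, so (-93/7727) = 1.
(-93/7727) = 1, so 7727 splits.

split — (7727) = 𝔭₁𝔭₂ with 𝔭₁ ≠ 𝔭₂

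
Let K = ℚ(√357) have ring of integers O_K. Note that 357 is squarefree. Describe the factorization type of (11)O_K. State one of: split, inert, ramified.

Since 357 ≡ 1 mod 4, the ring of integers is ℤ[(1+√357)/2] with discriminant 357.
disc(K) = 357 is not divisible by 11; 11 is unramified.
Legendre symbol by Euler's criterion: (357/11) ≡ 357^5 ≡ 1 (mod 11), i.e. (357/11) = 1.
(357/11) = 1, so 11 splits.

split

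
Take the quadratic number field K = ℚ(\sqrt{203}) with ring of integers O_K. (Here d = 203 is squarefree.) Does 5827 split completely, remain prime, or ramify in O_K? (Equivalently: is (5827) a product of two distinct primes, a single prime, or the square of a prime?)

inert — (5827) stays prime in O_K

Since 203 ≢ 1 mod 4, the ring of integers is ℤ[√203] with discriminant 4·203 = 812.
disc(K) = 812 is not divisible by 5827; 5827 is unramified.
(203/5827) = 203^2913 mod 5827 = 5826, giving Legendre symbol -1.
d is a non-residue mod p, hence 5827 remains inert in O_K.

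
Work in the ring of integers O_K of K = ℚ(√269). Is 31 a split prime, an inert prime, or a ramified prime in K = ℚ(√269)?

31 remains inert

269 mod 4 = 1, hence disc K = 269 and O_K = ℤ[(1+√269)/2].
disc(K) = 269 is not divisible by 31; 31 is unramified.
(269/31) = 21^15 mod 31 = 30, giving Legendre symbol -1.
Legendre symbol -1 ⇒ 31 is inert.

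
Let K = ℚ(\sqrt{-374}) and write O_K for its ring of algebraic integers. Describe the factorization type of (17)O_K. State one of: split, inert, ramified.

Since -374 ≢ 1 mod 4, the ring of integers is ℤ[√-374] with discriminant 4·(-374) = -1496.
disc(K) = -1496 = 17·(-88), so p = 17 is ramified.

ramifies in O_K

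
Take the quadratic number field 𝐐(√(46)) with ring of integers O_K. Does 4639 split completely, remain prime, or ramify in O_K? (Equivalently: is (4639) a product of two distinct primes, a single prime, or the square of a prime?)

remains prime (inert)

Since 46 ≢ 1 mod 4, the ring of integers is ℤ[√46] with discriminant 4·46 = 184.
4639 ∤ 184, so 4639 is unramified.
(46/4639) = 46^2319 mod 4639 = 4638, giving Legendre symbol -1.
(46/4639) = -1, so 4639 is inert.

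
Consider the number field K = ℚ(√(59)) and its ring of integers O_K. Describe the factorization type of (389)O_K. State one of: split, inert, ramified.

split — (389) = 𝔭₁𝔭₂ with 𝔭₁ ≠ 𝔭₂

Since 59 ≢ 1 mod 4, the ring of integers is ℤ[√59] with discriminant 4·59 = 236.
389 ∤ 236, so 389 is unramified.
Legendre symbol by Euler's criterion: (59/389) ≡ 59^194 ≡ 1 (mod 389), i.e. (59/389) = 1.
Legendre symbol 1 ⇒ 389 is split.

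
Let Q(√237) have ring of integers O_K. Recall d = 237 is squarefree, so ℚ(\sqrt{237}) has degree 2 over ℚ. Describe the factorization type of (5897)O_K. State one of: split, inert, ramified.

Since 237 ≡ 1 mod 4, the ring of integers is ℤ[(1+√237)/2] with discriminant 237.
Since gcd(5897, 237) = 1 the prime 5897 does not ramify.
Euler's criterion: 237^2948 mod 5897 = 5896. Thus (237|5897) = -1.
Legendre symbol -1 ⇒ 5897 is inert.

inert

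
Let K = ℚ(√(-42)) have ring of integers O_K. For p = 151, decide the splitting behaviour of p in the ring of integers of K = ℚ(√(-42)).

Since -42 ≢ 1 mod 4, the ring of integers is ℤ[√-42] with discriminant 4·(-42) = -168.
151 ∤ -168, so 151 is unramified.
Legendre symbol by Euler's criterion: (-42/151) ≡ (-42)^75 ≡ 150 (mod 151), i.e. (-42/151) = -1.
(-42/151) = -1, so 151 is inert.

p is inert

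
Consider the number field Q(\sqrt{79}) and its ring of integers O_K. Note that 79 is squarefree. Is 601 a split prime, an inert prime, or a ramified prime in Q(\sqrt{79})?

p is inert

79 mod 4 = 3, hence disc K = 4·79 = 316 and O_K = ℤ[√79].
601 ∤ 316, so 601 is unramified.
(79/601) = 79^300 mod 601 = 600, giving Legendre symbol -1.
(79/601) = -1, so 601 is inert.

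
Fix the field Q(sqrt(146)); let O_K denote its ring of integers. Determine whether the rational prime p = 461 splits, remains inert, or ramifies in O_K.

p is inert

Since 146 ≢ 1 mod 4, the ring of integers is ℤ[√146] with discriminant 4·146 = 584.
disc(K) = 584 is not divisible by 461; 461 is unramified.
Euler's criterion: 146^230 mod 461 = 460. Thus (146|461) = -1.
(146/461) = -1, so 461 is inert.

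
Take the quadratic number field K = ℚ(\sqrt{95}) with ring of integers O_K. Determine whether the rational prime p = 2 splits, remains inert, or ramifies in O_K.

Since 95 ≢ 1 mod 4, the ring of integers is ℤ[√95] with discriminant 4·95 = 380.
disc(K) = 380 = 2·190, so p = 2 is ramified.

ramified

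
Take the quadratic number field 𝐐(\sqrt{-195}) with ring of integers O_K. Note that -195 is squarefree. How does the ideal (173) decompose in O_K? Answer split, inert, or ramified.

splits completely

Since -195 ≡ 1 mod 4, the ring of integers is ℤ[(1+√-195)/2] with discriminant -195.
disc(K) = -195 is not divisible by 173; 173 is unramified.
Legendre symbol by Euler's criterion: (-195/173) ≡ (-195)^86 ≡ 1 (mod 173), i.e. (-195/173) = 1.
d is a quadratic residue mod p, hence 173 splits in O_K.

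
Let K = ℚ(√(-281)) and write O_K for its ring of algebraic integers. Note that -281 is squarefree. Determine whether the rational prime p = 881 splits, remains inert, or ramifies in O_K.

remains prime (inert)

Since -281 ≢ 1 mod 4, the ring of integers is ℤ[√-281] with discriminant 4·(-281) = -1124.
disc(K) = -1124 is not divisible by 881; 881 is unramified.
Compute (-281/881) via Euler: 600^((881-1)/2) mod 881 = 880, so (-281/881) = -1.
(-281/881) = -1, so 881 is inert.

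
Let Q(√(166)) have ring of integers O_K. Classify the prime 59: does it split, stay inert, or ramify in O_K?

Since 166 ≢ 1 mod 4, the ring of integers is ℤ[√166] with discriminant 4·166 = 664.
Since gcd(59, 664) = 1 the prime 59 does not ramify.
Euler's criterion: 166^29 mod 59 = 1. Thus (166|59) = 1.
Legendre symbol 1 ⇒ 59 is split.

splits completely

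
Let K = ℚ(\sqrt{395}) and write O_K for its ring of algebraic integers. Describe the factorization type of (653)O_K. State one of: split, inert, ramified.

d = 395 ≡ 3 (mod 4), so O_K = ℤ[√395] and disc(K) = 4d = 1580.
Since gcd(653, 1580) = 1 the prime 653 does not ramify.
Compute (395/653) via Euler: 395^((653-1)/2) mod 653 = 652, so (395/653) = -1.
(395/653) = -1, so 653 is inert.

inert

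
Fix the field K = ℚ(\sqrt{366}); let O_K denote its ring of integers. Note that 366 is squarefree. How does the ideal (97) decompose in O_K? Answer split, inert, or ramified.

split — (97) = 𝔭₁𝔭₂ with 𝔭₁ ≠ 𝔭₂

Since 366 ≢ 1 mod 4, the ring of integers is ℤ[√366] with discriminant 4·366 = 1464.
97 ∤ 1464, so 97 is unramified.
Euler's criterion: 366^48 mod 97 = 1. Thus (366|97) = 1.
Legendre symbol 1 ⇒ 97 is split.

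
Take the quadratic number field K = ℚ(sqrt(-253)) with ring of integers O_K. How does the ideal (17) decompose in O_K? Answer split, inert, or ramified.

p splits

Since -253 ≢ 1 mod 4, the ring of integers is ℤ[√-253] with discriminant 4·(-253) = -1012.
disc(K) = -1012 is not divisible by 17; 17 is unramified.
Legendre symbol by Euler's criterion: (-253/17) ≡ (-253)^8 ≡ 1 (mod 17), i.e. (-253/17) = 1.
d is a quadratic residue mod p, hence 17 splits in O_K.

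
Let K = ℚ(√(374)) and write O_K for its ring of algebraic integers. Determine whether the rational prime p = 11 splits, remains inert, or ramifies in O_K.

ramified

d = 374 ≡ 2 (mod 4), so O_K = ℤ[√374] and disc(K) = 4d = 1496.
11 divides disc(K) = 1496, so 11 ramifies.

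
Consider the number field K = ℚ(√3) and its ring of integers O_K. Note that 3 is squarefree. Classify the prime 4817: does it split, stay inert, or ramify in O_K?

Since 3 ≢ 1 mod 4, the ring of integers is ℤ[√3] with discriminant 4·3 = 12.
4817 ∤ 12, so 4817 is unramified.
Euler's criterion: 3^2408 mod 4817 = 4816. Thus (3|4817) = -1.
d is a non-residue mod p, hence 4817 remains inert in O_K.

4817 remains inert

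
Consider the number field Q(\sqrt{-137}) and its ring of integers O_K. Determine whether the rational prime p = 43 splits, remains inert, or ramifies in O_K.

p splits

-137 mod 4 = 3, hence disc K = 4·(-137) = -548 and O_K = ℤ[√-137].
disc(K) = -548 is not divisible by 43; 43 is unramified.
(-137/43) = 35^21 mod 43 = 1, giving Legendre symbol 1.
Legendre symbol 1 ⇒ 43 is split.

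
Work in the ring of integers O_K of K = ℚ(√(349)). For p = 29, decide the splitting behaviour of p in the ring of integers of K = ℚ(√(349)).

splits completely

Since 349 ≡ 1 mod 4, the ring of integers is ℤ[(1+√349)/2] with discriminant 349.
disc(K) = 349 is not divisible by 29; 29 is unramified.
Compute (349/29) via Euler: 1^((29-1)/2) mod 29 = 1, so (349/29) = 1.
(349/29) = 1, so 29 splits.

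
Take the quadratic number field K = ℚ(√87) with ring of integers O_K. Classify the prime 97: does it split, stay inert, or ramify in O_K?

p is inert

87 mod 4 = 3, hence disc K = 4·87 = 348 and O_K = ℤ[√87].
Since gcd(97, 348) = 1 the prime 97 does not ramify.
Legendre symbol by Euler's criterion: (87/97) ≡ 87^48 ≡ 96 (mod 97), i.e. (87/97) = -1.
d is a non-residue mod p, hence 97 remains inert in O_K.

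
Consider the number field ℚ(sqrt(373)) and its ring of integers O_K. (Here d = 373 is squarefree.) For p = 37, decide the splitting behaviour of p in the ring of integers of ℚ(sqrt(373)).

373 mod 4 = 1, hence disc K = 373 and O_K = ℤ[(1+√373)/2].
Since gcd(37, 373) = 1 the prime 37 does not ramify.
Euler's criterion: 373^18 mod 37 = 1. Thus (373|37) = 1.
Legendre symbol 1 ⇒ 37 is split.

p splits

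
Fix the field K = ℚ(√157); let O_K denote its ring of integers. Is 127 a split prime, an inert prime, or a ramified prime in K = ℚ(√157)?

p splits

d = 157 ≡ 1 (mod 4), so O_K = ℤ[(1+√157)/2] and disc(K) = d = 157.
Since gcd(127, 157) = 1 the prime 127 does not ramify.
Legendre symbol by Euler's criterion: (157/127) ≡ 157^63 ≡ 1 (mod 127), i.e. (157/127) = 1.
d is a quadratic residue mod p, hence 127 splits in O_K.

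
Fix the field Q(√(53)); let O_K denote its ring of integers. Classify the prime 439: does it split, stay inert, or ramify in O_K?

439 splits in O_K

53 mod 4 = 1, hence disc K = 53 and O_K = ℤ[(1+√53)/2].
Since gcd(439, 53) = 1 the prime 439 does not ramify.
Euler's criterion: 53^219 mod 439 = 1. Thus (53|439) = 1.
(53/439) = 1, so 439 splits.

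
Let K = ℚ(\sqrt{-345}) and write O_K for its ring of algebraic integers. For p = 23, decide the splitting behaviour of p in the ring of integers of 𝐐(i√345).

ramified — (23) = 𝔭²

d = -345 ≡ 3 (mod 4), so O_K = ℤ[√-345] and disc(K) = 4d = -1380.
23 divides disc(K) = -1380, so 23 ramifies.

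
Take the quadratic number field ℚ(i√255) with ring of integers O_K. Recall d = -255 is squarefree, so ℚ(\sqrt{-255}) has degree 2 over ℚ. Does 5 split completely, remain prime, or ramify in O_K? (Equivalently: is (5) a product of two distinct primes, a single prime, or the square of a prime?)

-255 mod 4 = 1, hence disc K = -255 and O_K = ℤ[(1+√-255)/2].
disc(K) = -255 = 5·(-51), so p = 5 is ramified.

p ramifies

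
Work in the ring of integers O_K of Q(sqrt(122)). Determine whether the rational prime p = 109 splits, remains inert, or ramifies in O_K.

122 mod 4 = 2, hence disc K = 4·122 = 488 and O_K = ℤ[√122].
disc(K) = 488 is not divisible by 109; 109 is unramified.
Euler's criterion: 122^54 mod 109 = 108. Thus (122|109) = -1.
(122/109) = -1, so 109 is inert.

inert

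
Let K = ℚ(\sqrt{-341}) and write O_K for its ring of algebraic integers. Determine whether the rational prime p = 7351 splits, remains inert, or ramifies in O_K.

-341 mod 4 = 3, hence disc K = 4·(-341) = -1364 and O_K = ℤ[√-341].
Since gcd(7351, -1364) = 1 the prime 7351 does not ramify.
Euler's criterion: (-341)^3675 mod 7351 = 7350. Thus (-341|7351) = -1.
Legendre symbol -1 ⇒ 7351 is inert.

7351 remains inert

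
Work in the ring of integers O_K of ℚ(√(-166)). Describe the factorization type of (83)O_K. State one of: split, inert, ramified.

ramifies in O_K

Since -166 ≢ 1 mod 4, the ring of integers is ℤ[√-166] with discriminant 4·(-166) = -664.
disc(K) = -664 = 83·(-8), so p = 83 is ramified.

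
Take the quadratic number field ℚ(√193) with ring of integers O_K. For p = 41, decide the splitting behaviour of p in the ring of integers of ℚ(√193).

d = 193 ≡ 1 (mod 4), so O_K = ℤ[(1+√193)/2] and disc(K) = d = 193.
Since gcd(41, 193) = 1 the prime 41 does not ramify.
Compute (193/41) via Euler: 29^((41-1)/2) mod 41 = 40, so (193/41) = -1.
Legendre symbol -1 ⇒ 41 is inert.

remains prime (inert)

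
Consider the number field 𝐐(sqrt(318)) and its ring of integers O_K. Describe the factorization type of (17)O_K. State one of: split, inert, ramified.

inert

318 mod 4 = 2, hence disc K = 4·318 = 1272 and O_K = ℤ[√318].
disc(K) = 1272 is not divisible by 17; 17 is unramified.
(318/17) = 12^8 mod 17 = 16, giving Legendre symbol -1.
Legendre symbol -1 ⇒ 17 is inert.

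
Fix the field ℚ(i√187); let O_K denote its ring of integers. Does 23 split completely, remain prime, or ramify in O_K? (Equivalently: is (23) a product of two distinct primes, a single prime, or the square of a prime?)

remains prime (inert)

-187 mod 4 = 1, hence disc K = -187 and O_K = ℤ[(1+√-187)/2].
23 ∤ -187, so 23 is unramified.
Legendre symbol by Euler's criterion: (-187/23) ≡ (-187)^11 ≡ 22 (mod 23), i.e. (-187/23) = -1.
d is a non-residue mod p, hence 23 remains inert in O_K.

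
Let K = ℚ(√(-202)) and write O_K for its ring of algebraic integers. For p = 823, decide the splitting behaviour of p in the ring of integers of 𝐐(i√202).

d = -202 ≡ 2 (mod 4), so O_K = ℤ[√-202] and disc(K) = 4d = -808.
Since gcd(823, -808) = 1 the prime 823 does not ramify.
(-202/823) = 621^411 mod 823 = 1, giving Legendre symbol 1.
d is a quadratic residue mod p, hence 823 splits in O_K.

p splits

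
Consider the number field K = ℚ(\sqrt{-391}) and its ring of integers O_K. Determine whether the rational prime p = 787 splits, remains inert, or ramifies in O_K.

split

-391 mod 4 = 1, hence disc K = -391 and O_K = ℤ[(1+√-391)/2].
787 ∤ -391, so 787 is unramified.
Compute (-391/787) via Euler: 396^((787-1)/2) mod 787 = 1, so (-391/787) = 1.
d is a quadratic residue mod p, hence 787 splits in O_K.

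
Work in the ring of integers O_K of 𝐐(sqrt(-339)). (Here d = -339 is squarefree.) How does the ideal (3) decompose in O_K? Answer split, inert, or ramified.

d = -339 ≡ 1 (mod 4), so O_K = ℤ[(1+√-339)/2] and disc(K) = d = -339.
disc(K) = -339 = 3·(-113), so p = 3 is ramified.

ramified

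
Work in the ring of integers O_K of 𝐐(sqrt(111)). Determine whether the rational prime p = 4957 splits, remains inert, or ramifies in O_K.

111 mod 4 = 3, hence disc K = 4·111 = 444 and O_K = ℤ[√111].
Since gcd(4957, 444) = 1 the prime 4957 does not ramify.
(111/4957) = 111^2478 mod 4957 = 1, giving Legendre symbol 1.
Legendre symbol 1 ⇒ 4957 is split.

splits completely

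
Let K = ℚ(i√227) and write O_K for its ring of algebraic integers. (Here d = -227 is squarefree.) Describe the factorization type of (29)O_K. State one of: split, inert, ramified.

29 splits in O_K

Since -227 ≡ 1 mod 4, the ring of integers is ℤ[(1+√-227)/2] with discriminant -227.
29 ∤ -227, so 29 is unramified.
(-227/29) = 5^14 mod 29 = 1, giving Legendre symbol 1.
d is a quadratic residue mod p, hence 29 splits in O_K.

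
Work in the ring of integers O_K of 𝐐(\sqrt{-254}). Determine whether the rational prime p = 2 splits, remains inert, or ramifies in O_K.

2 is ramified

Since -254 ≢ 1 mod 4, the ring of integers is ℤ[√-254] with discriminant 4·(-254) = -1016.
2 divides disc(K) = -1016, so 2 ramifies.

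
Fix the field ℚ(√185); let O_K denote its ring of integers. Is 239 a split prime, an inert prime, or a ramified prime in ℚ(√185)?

185 mod 4 = 1, hence disc K = 185 and O_K = ℤ[(1+√185)/2].
disc(K) = 185 is not divisible by 239; 239 is unramified.
(185/239) = 185^119 mod 239 = 238, giving Legendre symbol -1.
(185/239) = -1, so 239 is inert.

remains prime (inert)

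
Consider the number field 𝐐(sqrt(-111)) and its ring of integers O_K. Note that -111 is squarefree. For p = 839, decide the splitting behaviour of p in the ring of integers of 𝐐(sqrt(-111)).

inert — (839) stays prime in O_K

-111 mod 4 = 1, hence disc K = -111 and O_K = ℤ[(1+√-111)/2].
Since gcd(839, -111) = 1 the prime 839 does not ramify.
(-111/839) = 728^419 mod 839 = 838, giving Legendre symbol -1.
Legendre symbol -1 ⇒ 839 is inert.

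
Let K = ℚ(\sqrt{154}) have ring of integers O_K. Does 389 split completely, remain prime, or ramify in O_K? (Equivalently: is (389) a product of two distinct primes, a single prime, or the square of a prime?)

p is inert

Since 154 ≢ 1 mod 4, the ring of integers is ℤ[√154] with discriminant 4·154 = 616.
389 ∤ 616, so 389 is unramified.
Euler's criterion: 154^194 mod 389 = 388. Thus (154|389) = -1.
(154/389) = -1, so 389 is inert.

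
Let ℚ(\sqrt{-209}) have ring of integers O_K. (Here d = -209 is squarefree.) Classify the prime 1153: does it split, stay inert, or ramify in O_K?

p is inert

Since -209 ≢ 1 mod 4, the ring of integers is ℤ[√-209] with discriminant 4·(-209) = -836.
Since gcd(1153, -836) = 1 the prime 1153 does not ramify.
Legendre symbol by Euler's criterion: (-209/1153) ≡ (-209)^576 ≡ 1152 (mod 1153), i.e. (-209/1153) = -1.
(-209/1153) = -1, so 1153 is inert.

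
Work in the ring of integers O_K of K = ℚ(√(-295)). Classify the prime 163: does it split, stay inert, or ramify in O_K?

Since -295 ≡ 1 mod 4, the ring of integers is ℤ[(1+√-295)/2] with discriminant -295.
163 ∤ -295, so 163 is unramified.
Euler's criterion: (-295)^81 mod 163 = 162. Thus (-295|163) = -1.
(-295/163) = -1, so 163 is inert.

inert — (163) stays prime in O_K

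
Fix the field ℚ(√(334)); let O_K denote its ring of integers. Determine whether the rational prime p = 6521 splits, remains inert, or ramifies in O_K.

Since 334 ≢ 1 mod 4, the ring of integers is ℤ[√334] with discriminant 4·334 = 1336.
disc(K) = 1336 is not divisible by 6521; 6521 is unramified.
Compute (334/6521) via Euler: 334^((6521-1)/2) mod 6521 = 1, so (334/6521) = 1.
(334/6521) = 1, so 6521 splits.

splits completely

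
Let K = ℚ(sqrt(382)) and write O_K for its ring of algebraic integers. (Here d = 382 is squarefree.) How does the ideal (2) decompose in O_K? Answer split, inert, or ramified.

ramified — (2) = 𝔭²

382 mod 4 = 2, hence disc K = 4·382 = 1528 and O_K = ℤ[√382].
2 divides disc(K) = 1528, so 2 ramifies.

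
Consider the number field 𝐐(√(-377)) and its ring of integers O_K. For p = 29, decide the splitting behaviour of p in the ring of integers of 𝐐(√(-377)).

-377 mod 4 = 3, hence disc K = 4·(-377) = -1508 and O_K = ℤ[√-377].
disc(K) = -1508 = 29·(-52), so p = 29 is ramified.

ramifies in O_K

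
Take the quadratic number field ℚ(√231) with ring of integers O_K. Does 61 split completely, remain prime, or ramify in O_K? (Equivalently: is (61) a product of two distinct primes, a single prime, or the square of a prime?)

231 mod 4 = 3, hence disc K = 4·231 = 924 and O_K = ℤ[√231].
disc(K) = 924 is not divisible by 61; 61 is unramified.
Compute (231/61) via Euler: 48^((61-1)/2) mod 61 = 1, so (231/61) = 1.
Legendre symbol 1 ⇒ 61 is split.

split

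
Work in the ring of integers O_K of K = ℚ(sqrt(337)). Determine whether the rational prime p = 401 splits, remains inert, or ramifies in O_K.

p splits

Since 337 ≡ 1 mod 4, the ring of integers is ℤ[(1+√337)/2] with discriminant 337.
Since gcd(401, 337) = 1 the prime 401 does not ramify.
Euler's criterion: 337^200 mod 401 = 1. Thus (337|401) = 1.
d is a quadratic residue mod p, hence 401 splits in O_K.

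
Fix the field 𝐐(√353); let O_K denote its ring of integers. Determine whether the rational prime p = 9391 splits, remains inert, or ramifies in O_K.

split

353 mod 4 = 1, hence disc K = 353 and O_K = ℤ[(1+√353)/2].
9391 ∤ 353, so 9391 is unramified.
Euler's criterion: 353^4695 mod 9391 = 1. Thus (353|9391) = 1.
d is a quadratic residue mod p, hence 9391 splits in O_K.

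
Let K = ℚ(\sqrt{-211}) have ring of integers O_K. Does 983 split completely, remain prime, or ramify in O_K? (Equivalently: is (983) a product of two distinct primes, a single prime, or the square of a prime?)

split

-211 mod 4 = 1, hence disc K = -211 and O_K = ℤ[(1+√-211)/2].
983 ∤ -211, so 983 is unramified.
Compute (-211/983) via Euler: 772^((983-1)/2) mod 983 = 1, so (-211/983) = 1.
d is a quadratic residue mod p, hence 983 splits in O_K.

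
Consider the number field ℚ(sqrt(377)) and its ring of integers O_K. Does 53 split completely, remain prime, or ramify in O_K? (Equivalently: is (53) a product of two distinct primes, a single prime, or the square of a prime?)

split

d = 377 ≡ 1 (mod 4), so O_K = ℤ[(1+√377)/2] and disc(K) = d = 377.
53 ∤ 377, so 53 is unramified.
Compute (377/53) via Euler: 6^((53-1)/2) mod 53 = 1, so (377/53) = 1.
d is a quadratic residue mod p, hence 53 splits in O_K.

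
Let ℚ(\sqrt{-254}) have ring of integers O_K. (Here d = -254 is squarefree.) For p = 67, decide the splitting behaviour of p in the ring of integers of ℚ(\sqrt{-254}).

split — (67) = 𝔭₁𝔭₂ with 𝔭₁ ≠ 𝔭₂

-254 mod 4 = 2, hence disc K = 4·(-254) = -1016 and O_K = ℤ[√-254].
disc(K) = -1016 is not divisible by 67; 67 is unramified.
(-254/67) = 14^33 mod 67 = 1, giving Legendre symbol 1.
d is a quadratic residue mod p, hence 67 splits in O_K.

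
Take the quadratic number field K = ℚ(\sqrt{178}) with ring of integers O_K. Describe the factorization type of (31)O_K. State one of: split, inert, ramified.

Since 178 ≢ 1 mod 4, the ring of integers is ℤ[√178] with discriminant 4·178 = 712.
Since gcd(31, 712) = 1 the prime 31 does not ramify.
Legendre symbol by Euler's criterion: (178/31) ≡ 178^15 ≡ 30 (mod 31), i.e. (178/31) = -1.
Legendre symbol -1 ⇒ 31 is inert.

inert — (31) stays prime in O_K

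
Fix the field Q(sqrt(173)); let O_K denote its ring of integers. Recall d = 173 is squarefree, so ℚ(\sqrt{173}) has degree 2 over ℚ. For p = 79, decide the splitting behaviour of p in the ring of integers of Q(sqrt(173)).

Since 173 ≡ 1 mod 4, the ring of integers is ℤ[(1+√173)/2] with discriminant 173.
disc(K) = 173 is not divisible by 79; 79 is unramified.
Euler's criterion: 173^39 mod 79 = 78. Thus (173|79) = -1.
Legendre symbol -1 ⇒ 79 is inert.

p is inert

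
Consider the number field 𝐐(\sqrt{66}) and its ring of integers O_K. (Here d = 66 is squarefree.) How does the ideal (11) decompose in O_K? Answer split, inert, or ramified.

ramified — (11) = 𝔭²

Since 66 ≢ 1 mod 4, the ring of integers is ℤ[√66] with discriminant 4·66 = 264.
disc(K) = 264 = 11·24, so p = 11 is ramified.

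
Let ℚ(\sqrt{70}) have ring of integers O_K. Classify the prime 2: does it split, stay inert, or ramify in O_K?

Since 70 ≢ 1 mod 4, the ring of integers is ℤ[√70] with discriminant 4·70 = 280.
2 divides disc(K) = 280, so 2 ramifies.

ramifies in O_K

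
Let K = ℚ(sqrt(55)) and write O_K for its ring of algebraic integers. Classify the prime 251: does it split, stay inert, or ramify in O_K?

p is inert

Since 55 ≢ 1 mod 4, the ring of integers is ℤ[√55] with discriminant 4·55 = 220.
Since gcd(251, 220) = 1 the prime 251 does not ramify.
(55/251) = 55^125 mod 251 = 250, giving Legendre symbol -1.
Legendre symbol -1 ⇒ 251 is inert.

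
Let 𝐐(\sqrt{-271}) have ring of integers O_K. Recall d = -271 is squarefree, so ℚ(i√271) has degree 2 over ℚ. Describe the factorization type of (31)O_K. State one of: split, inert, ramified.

-271 mod 4 = 1, hence disc K = -271 and O_K = ℤ[(1+√-271)/2].
31 ∤ -271, so 31 is unramified.
(-271/31) = 8^15 mod 31 = 1, giving Legendre symbol 1.
Legendre symbol 1 ⇒ 31 is split.

31 splits in O_K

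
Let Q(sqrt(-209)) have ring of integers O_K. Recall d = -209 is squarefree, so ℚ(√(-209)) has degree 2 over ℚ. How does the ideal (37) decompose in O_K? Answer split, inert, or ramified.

37 remains inert

Since -209 ≢ 1 mod 4, the ring of integers is ℤ[√-209] with discriminant 4·(-209) = -836.
37 ∤ -836, so 37 is unramified.
Legendre symbol by Euler's criterion: (-209/37) ≡ (-209)^18 ≡ 36 (mod 37), i.e. (-209/37) = -1.
Legendre symbol -1 ⇒ 37 is inert.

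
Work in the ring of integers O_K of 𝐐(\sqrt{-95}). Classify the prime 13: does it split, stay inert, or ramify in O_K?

Since -95 ≡ 1 mod 4, the ring of integers is ℤ[(1+√-95)/2] with discriminant -95.
Since gcd(13, -95) = 1 the prime 13 does not ramify.
Compute (-95/13) via Euler: 9^((13-1)/2) mod 13 = 1, so (-95/13) = 1.
(-95/13) = 1, so 13 splits.

splits completely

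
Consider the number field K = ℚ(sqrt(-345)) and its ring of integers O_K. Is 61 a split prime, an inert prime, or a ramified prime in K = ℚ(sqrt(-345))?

Since -345 ≢ 1 mod 4, the ring of integers is ℤ[√-345] with discriminant 4·(-345) = -1380.
disc(K) = -1380 is not divisible by 61; 61 is unramified.
Compute (-345/61) via Euler: 21^((61-1)/2) mod 61 = 60, so (-345/61) = -1.
Legendre symbol -1 ⇒ 61 is inert.

inert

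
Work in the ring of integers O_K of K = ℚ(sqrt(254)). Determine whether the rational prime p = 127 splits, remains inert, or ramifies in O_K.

ramified

Since 254 ≢ 1 mod 4, the ring of integers is ℤ[√254] with discriminant 4·254 = 1016.
127 divides disc(K) = 1016, so 127 ramifies.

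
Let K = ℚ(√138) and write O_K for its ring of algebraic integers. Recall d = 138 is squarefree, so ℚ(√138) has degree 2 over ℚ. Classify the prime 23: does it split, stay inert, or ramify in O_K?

ramifies in O_K

d = 138 ≡ 2 (mod 4), so O_K = ℤ[√138] and disc(K) = 4d = 552.
23 divides disc(K) = 552, so 23 ramifies.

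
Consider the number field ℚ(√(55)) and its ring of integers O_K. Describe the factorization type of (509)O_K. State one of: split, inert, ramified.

509 splits in O_K

Since 55 ≢ 1 mod 4, the ring of integers is ℤ[√55] with discriminant 4·55 = 220.
509 ∤ 220, so 509 is unramified.
Euler's criterion: 55^254 mod 509 = 1. Thus (55|509) = 1.
Legendre symbol 1 ⇒ 509 is split.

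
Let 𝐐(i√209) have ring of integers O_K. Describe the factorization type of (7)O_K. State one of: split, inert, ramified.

split

Since -209 ≢ 1 mod 4, the ring of integers is ℤ[√-209] with discriminant 4·(-209) = -836.
disc(K) = -836 is not divisible by 7; 7 is unramified.
Legendre symbol by Euler's criterion: (-209/7) ≡ (-209)^3 ≡ 1 (mod 7), i.e. (-209/7) = 1.
Legendre symbol 1 ⇒ 7 is split.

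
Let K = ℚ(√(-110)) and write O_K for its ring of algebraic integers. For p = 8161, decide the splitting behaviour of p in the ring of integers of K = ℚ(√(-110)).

remains prime (inert)

d = -110 ≡ 2 (mod 4), so O_K = ℤ[√-110] and disc(K) = 4d = -440.
Since gcd(8161, -440) = 1 the prime 8161 does not ramify.
(-110/8161) = 8051^4080 mod 8161 = 8160, giving Legendre symbol -1.
(-110/8161) = -1, so 8161 is inert.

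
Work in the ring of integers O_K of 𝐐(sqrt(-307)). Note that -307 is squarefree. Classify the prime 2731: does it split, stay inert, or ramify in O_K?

splits completely

d = -307 ≡ 1 (mod 4), so O_K = ℤ[(1+√-307)/2] and disc(K) = d = -307.
disc(K) = -307 is not divisible by 2731; 2731 is unramified.
Compute (-307/2731) via Euler: 2424^((2731-1)/2) mod 2731 = 1, so (-307/2731) = 1.
d is a quadratic residue mod p, hence 2731 splits in O_K.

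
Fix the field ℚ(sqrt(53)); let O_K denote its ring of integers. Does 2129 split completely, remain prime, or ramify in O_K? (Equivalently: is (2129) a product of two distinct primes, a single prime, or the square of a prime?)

split — (2129) = 𝔭₁𝔭₂ with 𝔭₁ ≠ 𝔭₂

d = 53 ≡ 1 (mod 4), so O_K = ℤ[(1+√53)/2] and disc(K) = d = 53.
Since gcd(2129, 53) = 1 the prime 2129 does not ramify.
Legendre symbol by Euler's criterion: (53/2129) ≡ 53^1064 ≡ 1 (mod 2129), i.e. (53/2129) = 1.
(53/2129) = 1, so 2129 splits.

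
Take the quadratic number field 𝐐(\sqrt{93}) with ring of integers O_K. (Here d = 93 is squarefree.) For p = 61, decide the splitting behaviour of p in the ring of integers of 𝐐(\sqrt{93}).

p is inert

Since 93 ≡ 1 mod 4, the ring of integers is ℤ[(1+√93)/2] with discriminant 93.
61 ∤ 93, so 61 is unramified.
Legendre symbol by Euler's criterion: (93/61) ≡ 93^30 ≡ 60 (mod 61), i.e. (93/61) = -1.
(93/61) = -1, so 61 is inert.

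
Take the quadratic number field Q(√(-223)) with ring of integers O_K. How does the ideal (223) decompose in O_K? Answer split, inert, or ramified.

223 is ramified

Since -223 ≡ 1 mod 4, the ring of integers is ℤ[(1+√-223)/2] with discriminant -223.
Ramification test: 223 | -223. The prime 223 ramifies in K.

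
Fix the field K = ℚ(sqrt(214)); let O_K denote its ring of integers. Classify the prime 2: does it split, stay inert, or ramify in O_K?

ramifies in O_K

214 mod 4 = 2, hence disc K = 4·214 = 856 and O_K = ℤ[√214].
disc(K) = 856 = 2·428, so p = 2 is ramified.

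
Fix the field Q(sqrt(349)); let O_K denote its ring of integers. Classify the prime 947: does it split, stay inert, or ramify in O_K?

349 mod 4 = 1, hence disc K = 349 and O_K = ℤ[(1+√349)/2].
Since gcd(947, 349) = 1 the prime 947 does not ramify.
(349/947) = 349^473 mod 947 = 1, giving Legendre symbol 1.
(349/947) = 1, so 947 splits.

947 splits in O_K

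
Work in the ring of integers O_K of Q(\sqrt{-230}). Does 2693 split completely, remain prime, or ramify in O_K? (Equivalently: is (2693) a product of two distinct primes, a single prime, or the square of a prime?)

d = -230 ≡ 2 (mod 4), so O_K = ℤ[√-230] and disc(K) = 4d = -920.
disc(K) = -920 is not divisible by 2693; 2693 is unramified.
Euler's criterion: (-230)^1346 mod 2693 = 1. Thus (-230|2693) = 1.
Legendre symbol 1 ⇒ 2693 is split.

splits completely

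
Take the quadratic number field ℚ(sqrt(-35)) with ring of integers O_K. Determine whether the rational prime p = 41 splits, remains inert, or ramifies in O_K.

41 remains inert

-35 mod 4 = 1, hence disc K = -35 and O_K = ℤ[(1+√-35)/2].
41 ∤ -35, so 41 is unramified.
Legendre symbol by Euler's criterion: (-35/41) ≡ (-35)^20 ≡ 40 (mod 41), i.e. (-35/41) = -1.
Legendre symbol -1 ⇒ 41 is inert.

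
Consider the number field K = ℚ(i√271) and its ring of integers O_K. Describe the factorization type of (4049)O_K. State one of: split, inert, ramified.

d = -271 ≡ 1 (mod 4), so O_K = ℤ[(1+√-271)/2] and disc(K) = d = -271.
disc(K) = -271 is not divisible by 4049; 4049 is unramified.
Compute (-271/4049) via Euler: 3778^((4049-1)/2) mod 4049 = 4048, so (-271/4049) = -1.
d is a non-residue mod p, hence 4049 remains inert in O_K.

inert — (4049) stays prime in O_K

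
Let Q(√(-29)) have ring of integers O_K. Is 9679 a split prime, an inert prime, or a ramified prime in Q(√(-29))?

inert — (9679) stays prime in O_K

-29 mod 4 = 3, hence disc K = 4·(-29) = -116 and O_K = ℤ[√-29].
9679 ∤ -116, so 9679 is unramified.
(-29/9679) = 9650^4839 mod 9679 = 9678, giving Legendre symbol -1.
Legendre symbol -1 ⇒ 9679 is inert.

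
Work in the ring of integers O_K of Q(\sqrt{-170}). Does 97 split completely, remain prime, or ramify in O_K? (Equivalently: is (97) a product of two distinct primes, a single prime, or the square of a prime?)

d = -170 ≡ 2 (mod 4), so O_K = ℤ[√-170] and disc(K) = 4d = -680.
Since gcd(97, -680) = 1 the prime 97 does not ramify.
Compute (-170/97) via Euler: 24^((97-1)/2) mod 97 = 1, so (-170/97) = 1.
(-170/97) = 1, so 97 splits.

p splits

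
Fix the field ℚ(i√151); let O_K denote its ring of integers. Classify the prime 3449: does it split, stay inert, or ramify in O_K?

3449 splits in O_K

Since -151 ≡ 1 mod 4, the ring of integers is ℤ[(1+√-151)/2] with discriminant -151.
Since gcd(3449, -151) = 1 the prime 3449 does not ramify.
Compute (-151/3449) via Euler: 3298^((3449-1)/2) mod 3449 = 1, so (-151/3449) = 1.
d is a quadratic residue mod p, hence 3449 splits in O_K.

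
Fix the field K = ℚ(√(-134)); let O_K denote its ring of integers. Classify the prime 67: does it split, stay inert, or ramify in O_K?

ramifies in O_K

d = -134 ≡ 2 (mod 4), so O_K = ℤ[√-134] and disc(K) = 4d = -536.
67 divides disc(K) = -536, so 67 ramifies.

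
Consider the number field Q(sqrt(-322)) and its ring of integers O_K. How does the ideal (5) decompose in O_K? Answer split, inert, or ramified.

-322 mod 4 = 2, hence disc K = 4·(-322) = -1288 and O_K = ℤ[√-322].
5 ∤ -1288, so 5 is unramified.
Compute (-322/5) via Euler: 3^((5-1)/2) mod 5 = 4, so (-322/5) = -1.
Legendre symbol -1 ⇒ 5 is inert.

p is inert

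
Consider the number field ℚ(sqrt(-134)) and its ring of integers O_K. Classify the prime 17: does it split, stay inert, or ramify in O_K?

-134 mod 4 = 2, hence disc K = 4·(-134) = -536 and O_K = ℤ[√-134].
disc(K) = -536 is not divisible by 17; 17 is unramified.
Euler's criterion: (-134)^8 mod 17 = 1. Thus (-134|17) = 1.
Legendre symbol 1 ⇒ 17 is split.

split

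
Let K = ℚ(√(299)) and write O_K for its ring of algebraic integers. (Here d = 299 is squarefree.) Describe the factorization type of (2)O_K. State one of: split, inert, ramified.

ramifies in O_K

Since 299 ≢ 1 mod 4, the ring of integers is ℤ[√299] with discriminant 4·299 = 1196.
Ramification test: 2 | 1196. The prime 2 ramifies in K.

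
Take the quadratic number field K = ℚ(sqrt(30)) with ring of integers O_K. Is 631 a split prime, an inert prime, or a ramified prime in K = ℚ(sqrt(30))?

30 mod 4 = 2, hence disc K = 4·30 = 120 and O_K = ℤ[√30].
631 ∤ 120, so 631 is unramified.
Legendre symbol by Euler's criterion: (30/631) ≡ 30^315 ≡ 630 (mod 631), i.e. (30/631) = -1.
Legendre symbol -1 ⇒ 631 is inert.

p is inert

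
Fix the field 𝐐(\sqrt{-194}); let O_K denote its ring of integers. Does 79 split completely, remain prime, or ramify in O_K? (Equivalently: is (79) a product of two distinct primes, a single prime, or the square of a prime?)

Since -194 ≢ 1 mod 4, the ring of integers is ℤ[√-194] with discriminant 4·(-194) = -776.
Since gcd(79, -776) = 1 the prime 79 does not ramify.
Euler's criterion: (-194)^39 mod 79 = 78. Thus (-194|79) = -1.
d is a non-residue mod p, hence 79 remains inert in O_K.

inert — (79) stays prime in O_K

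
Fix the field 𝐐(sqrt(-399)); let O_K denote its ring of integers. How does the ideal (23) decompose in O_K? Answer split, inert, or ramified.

23 remains inert

-399 mod 4 = 1, hence disc K = -399 and O_K = ℤ[(1+√-399)/2].
23 ∤ -399, so 23 is unramified.
(-399/23) = 15^11 mod 23 = 22, giving Legendre symbol -1.
(-399/23) = -1, so 23 is inert.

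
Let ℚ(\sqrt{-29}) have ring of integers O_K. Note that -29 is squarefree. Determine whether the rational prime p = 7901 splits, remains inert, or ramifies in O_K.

split — (7901) = 𝔭₁𝔭₂ with 𝔭₁ ≠ 𝔭₂

-29 mod 4 = 3, hence disc K = 4·(-29) = -116 and O_K = ℤ[√-29].
disc(K) = -116 is not divisible by 7901; 7901 is unramified.
(-29/7901) = 7872^3950 mod 7901 = 1, giving Legendre symbol 1.
(-29/7901) = 1, so 7901 splits.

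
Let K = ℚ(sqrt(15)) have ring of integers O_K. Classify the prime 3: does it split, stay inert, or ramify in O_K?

ramified

d = 15 ≡ 3 (mod 4), so O_K = ℤ[√15] and disc(K) = 4d = 60.
disc(K) = 60 = 3·20, so p = 3 is ramified.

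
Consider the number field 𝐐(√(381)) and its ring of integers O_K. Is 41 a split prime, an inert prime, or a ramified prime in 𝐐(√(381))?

Since 381 ≡ 1 mod 4, the ring of integers is ℤ[(1+√381)/2] with discriminant 381.
41 ∤ 381, so 41 is unramified.
Euler's criterion: 381^20 mod 41 = 40. Thus (381|41) = -1.
Legendre symbol -1 ⇒ 41 is inert.

41 remains inert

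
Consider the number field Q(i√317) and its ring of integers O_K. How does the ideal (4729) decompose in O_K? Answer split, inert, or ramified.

split

d = -317 ≡ 3 (mod 4), so O_K = ℤ[√-317] and disc(K) = 4d = -1268.
disc(K) = -1268 is not divisible by 4729; 4729 is unramified.
Compute (-317/4729) via Euler: 4412^((4729-1)/2) mod 4729 = 1, so (-317/4729) = 1.
d is a quadratic residue mod p, hence 4729 splits in O_K.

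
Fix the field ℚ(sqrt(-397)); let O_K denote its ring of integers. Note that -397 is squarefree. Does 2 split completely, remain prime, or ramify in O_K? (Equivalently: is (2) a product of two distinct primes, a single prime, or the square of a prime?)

Since -397 ≢ 1 mod 4, the ring of integers is ℤ[√-397] with discriminant 4·(-397) = -1588.
Ramification test: 2 | -1588. The prime 2 ramifies in K.

2 is ramified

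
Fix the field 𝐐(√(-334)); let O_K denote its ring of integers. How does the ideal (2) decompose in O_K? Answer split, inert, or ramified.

ramified

Since -334 ≢ 1 mod 4, the ring of integers is ℤ[√-334] with discriminant 4·(-334) = -1336.
2 divides disc(K) = -1336, so 2 ramifies.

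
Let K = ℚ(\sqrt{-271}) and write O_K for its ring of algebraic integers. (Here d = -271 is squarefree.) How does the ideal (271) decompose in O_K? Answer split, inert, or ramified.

ramified — (271) = 𝔭²

d = -271 ≡ 1 (mod 4), so O_K = ℤ[(1+√-271)/2] and disc(K) = d = -271.
Ramification test: 271 | -271. The prime 271 ramifies in K.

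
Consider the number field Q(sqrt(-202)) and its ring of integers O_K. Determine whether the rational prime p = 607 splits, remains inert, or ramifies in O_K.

remains prime (inert)

Since -202 ≢ 1 mod 4, the ring of integers is ℤ[√-202] with discriminant 4·(-202) = -808.
607 ∤ -808, so 607 is unramified.
Compute (-202/607) via Euler: 405^((607-1)/2) mod 607 = 606, so (-202/607) = -1.
(-202/607) = -1, so 607 is inert.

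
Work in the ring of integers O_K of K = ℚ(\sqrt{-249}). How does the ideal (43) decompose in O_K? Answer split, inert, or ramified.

-249 mod 4 = 3, hence disc K = 4·(-249) = -996 and O_K = ℤ[√-249].
disc(K) = -996 is not divisible by 43; 43 is unramified.
Compute (-249/43) via Euler: 9^((43-1)/2) mod 43 = 1, so (-249/43) = 1.
Legendre symbol 1 ⇒ 43 is split.

43 splits in O_K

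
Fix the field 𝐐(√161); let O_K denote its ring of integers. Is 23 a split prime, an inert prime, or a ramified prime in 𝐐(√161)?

p ramifies

d = 161 ≡ 1 (mod 4), so O_K = ℤ[(1+√161)/2] and disc(K) = d = 161.
23 divides disc(K) = 161, so 23 ramifies.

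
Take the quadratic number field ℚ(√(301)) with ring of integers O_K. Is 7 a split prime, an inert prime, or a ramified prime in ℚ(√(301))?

d = 301 ≡ 1 (mod 4), so O_K = ℤ[(1+√301)/2] and disc(K) = d = 301.
disc(K) = 301 = 7·43, so p = 7 is ramified.

ramified — (7) = 𝔭²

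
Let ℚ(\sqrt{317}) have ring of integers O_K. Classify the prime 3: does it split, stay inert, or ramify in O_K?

remains prime (inert)

Since 317 ≡ 1 mod 4, the ring of integers is ℤ[(1+√317)/2] with discriminant 317.
disc(K) = 317 is not divisible by 3; 3 is unramified.
Compute (317/3) via Euler: 2^((3-1)/2) mod 3 = 2, so (317/3) = -1.
Legendre symbol -1 ⇒ 3 is inert.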